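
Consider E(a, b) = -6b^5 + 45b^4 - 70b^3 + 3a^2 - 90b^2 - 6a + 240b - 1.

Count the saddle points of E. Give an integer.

E separates as a function of a plus a function of b, so ∇E=0 decouples.
∂E/∂a = 6(a - 1) = 0 at a ∈ {1}; ∂E/∂b = -30(b - 4)(b - 2)(b - 1)(b + 1) = 0 at b ∈ {-1, 1, 2, 4}.
The Hessian is diagonal: diag(E_aa, E_bb). Second derivatives: E_aa(1)=6; E_bb(-1)=900, E_bb(1)=-180, E_bb(2)=180, E_bb(4)=-900.
Saddle points occur where the two diagonal entries have opposite signs: (1, 1), (1, 4). Count: 2.

2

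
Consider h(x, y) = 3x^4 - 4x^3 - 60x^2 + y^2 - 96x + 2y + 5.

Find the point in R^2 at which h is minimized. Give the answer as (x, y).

(4, -1)

h(x,y) separates as P(x) + Q(y) + 5, so its minimum is min P + min Q + 5.
P'(x) = 12(x - 4)(x + 1)(x + 2) vanishes at x ∈ {-2, -1, 4}; Q'(y) = 2y + 2 vanishes at y ∈ {-1}.
Local minima of P (where P''>0): P(-2)=32, P(4)=-832. Local minima of Q: Q(-1)=-1.
So the global minimum of h is P(4) + Q(-1) + 5 = -832 − 1 + 5 = -828, attained at (4, -1).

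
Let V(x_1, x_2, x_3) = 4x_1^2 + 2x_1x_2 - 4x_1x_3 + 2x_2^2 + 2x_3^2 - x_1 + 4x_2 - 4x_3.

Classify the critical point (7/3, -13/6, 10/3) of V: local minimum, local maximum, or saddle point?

local minimum

The Hessian is constant: H = [[8, 2, -4], [2, 4, 0], [-4, 0, 4]].
Leading principal minors: Δ₁ = 8, Δ₂ = 28, Δ₃ = 48.
All leading minors are positive, so H is positive definite: a local minimum.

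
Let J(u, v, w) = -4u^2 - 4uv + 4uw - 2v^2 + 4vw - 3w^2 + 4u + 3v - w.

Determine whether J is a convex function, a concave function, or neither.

concave

J is quadratic, so its Hessian is the constant matrix H = [[-8, -4, 4], [-4, -4, 4], [4, 4, -6]].
Leading principal minors: -8, 16, -32.
Signs alternate −, +, − ⇒ H ≺ 0 ⇒ concave.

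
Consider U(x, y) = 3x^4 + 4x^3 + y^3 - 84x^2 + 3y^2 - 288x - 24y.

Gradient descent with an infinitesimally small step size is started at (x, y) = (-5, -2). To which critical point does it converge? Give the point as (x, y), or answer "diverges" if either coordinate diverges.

U is separable, so gradient descent decouples: x follows -∂U/∂x, y follows -∂U/∂y.
∂U/∂x = 12(x - 4)(x + 2)(x + 3); at x=-5 this is -648, so x increases.
∂U/∂y = 3(y - 2)(y + 4); at y=-2 this is -24, so y increases.
x converges to its nearest critical value -3 (a local min of the x-part); y converges to 2. The iterate converges to (-3, 2).

(-3, 2)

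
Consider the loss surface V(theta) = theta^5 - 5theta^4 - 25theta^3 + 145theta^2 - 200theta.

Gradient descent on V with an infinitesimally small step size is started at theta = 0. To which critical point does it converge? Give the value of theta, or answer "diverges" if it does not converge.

1

V'(theta) = 5(theta - 5)(theta - 2)(theta - 1)(theta + 4), so V'(0) = -200.
Gradient descent moves in the -V' direction, i.e. theta is increasing.
The nearest critical point in that direction is theta = 1, where V'' = 100 > 0 (a local minimum). The iterate converges there.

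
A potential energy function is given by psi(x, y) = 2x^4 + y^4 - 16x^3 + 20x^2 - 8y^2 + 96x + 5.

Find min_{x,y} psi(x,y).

-69

psi(x,y) separates as P(x) + Q(y) + 5, so its minimum is min P + min Q + 5.
P'(x) = 8(x - 4)(x - 3)(x + 1) vanishes at x ∈ {-1, 3, 4}; Q'(y) = 4y(y - 2)(y + 2) vanishes at y ∈ {-2, 0, 2}.
Local minima of P (where P''>0): P(-1)=-58, P(4)=192. Local minima of Q: Q(-2)=-16, Q(2)=-16.
So the global minimum of psi is P(-1) + Q(-2) + 5 = -58 − 16 + 5 = -69, attained at (-1, -2).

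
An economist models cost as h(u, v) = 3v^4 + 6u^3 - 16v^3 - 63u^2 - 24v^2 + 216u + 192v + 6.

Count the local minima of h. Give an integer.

2

h separates as a function of u plus a function of v, so ∇h=0 decouples.
∂h/∂u = 18(u - 4)(u - 3) = 0 at u ∈ {3, 4}; ∂h/∂v = 12(v - 4)(v - 2)(v + 2) = 0 at v ∈ {-2, 2, 4}.
The Hessian is diagonal: diag(h_uu, h_vv). Second derivatives: h_uu(3)=-18, h_uu(4)=18; h_vv(-2)=288, h_vv(2)=-96, h_vv(4)=144.
Local minima occur where both diagonal entries positive: (4, -2), (4, 4). Count: 2.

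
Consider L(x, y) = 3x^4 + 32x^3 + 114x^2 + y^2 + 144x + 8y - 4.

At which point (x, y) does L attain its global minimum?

(-1, -4)

L(x,y) separates as P(x) + Q(y) − 4, so its minimum is min P + min Q − 4.
P'(x) = 12(x + 1)(x + 3)(x + 4) vanishes at x ∈ {-4, -3, -1}; Q'(y) = 2y + 8 vanishes at y ∈ {-4}.
Local minima of P (where P''>0): P(-4)=-32, P(-1)=-59. Local minima of Q: Q(-4)=-16.
So the global minimum of L is P(-1) + Q(-4) − 4 = -59 − 16 − 4 = -79, attained at (-1, -4).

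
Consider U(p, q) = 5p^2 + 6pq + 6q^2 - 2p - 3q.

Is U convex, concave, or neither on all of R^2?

convex

U is quadratic, so its Hessian is the constant matrix H = [[10, 6], [6, 12]].
det(H) = 84, tr(H) = 22.
det(H) > 0 and tr(H) > 0, so H is positive definite everywhere: convex.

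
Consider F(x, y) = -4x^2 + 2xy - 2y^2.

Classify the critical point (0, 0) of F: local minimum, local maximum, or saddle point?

local maximum

The Hessian of F is constant: H = [[-8, 2], [2, -4]].
det(H) = (-8)·(-4) − 2² = 28.
det(H) > 0 and tr(H) = -12 < 0, so H is negative definite and the point is a local maximum.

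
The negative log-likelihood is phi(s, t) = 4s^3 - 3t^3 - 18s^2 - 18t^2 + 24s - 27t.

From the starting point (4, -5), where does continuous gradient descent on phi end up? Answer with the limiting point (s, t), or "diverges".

(2, -3)

phi is separable, so gradient descent decouples: s follows -∂phi/∂s, t follows -∂phi/∂t.
∂phi/∂s = 12(s - 2)(s - 1); at s=4 this is 72, so s decreases.
∂phi/∂t = -9(t + 1)(t + 3); at t=-5 this is -72, so t increases.
s converges to its nearest critical value 2 (a local min of the s-part); t converges to -3. The iterate converges to (2, -3).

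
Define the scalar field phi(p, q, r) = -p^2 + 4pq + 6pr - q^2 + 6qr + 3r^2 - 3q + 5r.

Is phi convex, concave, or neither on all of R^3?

neither

phi is quadratic, so its Hessian is the constant matrix H = [[-2, 4, 6], [4, -2, 6], [6, 6, 6]].
Leading principal minors: -2, -12, 360.
Neither pattern holds ⇒ H is indefinite ⇒ neither convex nor concave.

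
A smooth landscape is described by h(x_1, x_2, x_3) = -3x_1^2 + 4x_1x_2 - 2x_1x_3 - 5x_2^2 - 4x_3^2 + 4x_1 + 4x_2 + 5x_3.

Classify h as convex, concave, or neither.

concave

h is quadratic, so its Hessian is the constant matrix H = [[-6, 4, -2], [4, -10, 0], [-2, 0, -8]].
Leading principal minors: -6, 44, -312.
Signs alternate −, +, − ⇒ H ≺ 0 ⇒ concave.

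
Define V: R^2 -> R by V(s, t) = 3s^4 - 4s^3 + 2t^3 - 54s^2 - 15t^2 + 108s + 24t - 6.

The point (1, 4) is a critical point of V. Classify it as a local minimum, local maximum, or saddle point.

The mixed partial ∂²V/∂s∂t is 0, so the Hessian at any point is diag(V_ss, V_tt) = diag(12(3s^2 - 2s - 9), 6(2t - 5)).
At (1, 4): H = diag(-96, 18).
The eigenvalues have opposite signs, so H is indefinite: a saddle point.

saddle point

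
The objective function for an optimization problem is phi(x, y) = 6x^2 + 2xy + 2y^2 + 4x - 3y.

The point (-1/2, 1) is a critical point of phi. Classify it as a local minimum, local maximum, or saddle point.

The Hessian of phi is constant: H = [[12, 2], [2, 4]].
det(H) = 12·4 − 2² = 44.
det(H) > 0 and tr(H) = 16 > 0, so H is positive definite and the point is a local minimum.

local minimum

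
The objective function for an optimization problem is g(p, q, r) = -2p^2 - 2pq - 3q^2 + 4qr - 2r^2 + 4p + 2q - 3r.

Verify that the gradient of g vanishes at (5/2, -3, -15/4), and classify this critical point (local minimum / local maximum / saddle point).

local maximum

∇g = (-4p - 2q + 4, -2p - 6q + 4r + 2, 4q - 4r - 3); substituting (5/2, -3, -15/4) gives ∇g = (0, 0, 0), so (5/2, -3, -15/4) is indeed a critical point.
The Hessian is constant: H = [[-4, -2, 0], [-2, -6, 4], [0, 4, -4]].
Leading principal minors: Δ₁ = -4, Δ₂ = 20, Δ₃ = -16.
The minors alternate sign starting negative (−, +, −), so H is negative definite: a local maximum.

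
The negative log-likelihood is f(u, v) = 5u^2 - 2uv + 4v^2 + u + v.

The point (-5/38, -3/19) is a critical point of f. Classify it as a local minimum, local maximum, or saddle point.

The Hessian of f is constant: H = [[10, -2], [-2, 8]].
det(H) = 10·8 − (-2)² = 76.
det(H) > 0 and tr(H) = 18 > 0, so H is positive definite and the point is a local minimum.

local minimum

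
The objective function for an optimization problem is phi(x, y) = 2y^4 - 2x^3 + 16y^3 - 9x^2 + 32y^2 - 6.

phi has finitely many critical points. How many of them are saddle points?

3

phi separates as a function of x plus a function of y, so ∇phi=0 decouples.
∂phi/∂x = -6x(x + 3) = 0 at x ∈ {-3, 0}; ∂phi/∂y = 8y(y + 2)(y + 4) = 0 at y ∈ {-4, -2, 0}.
The Hessian is diagonal: diag(phi_xx, phi_yy). Second derivatives: phi_xx(-3)=18, phi_xx(0)=-18; phi_yy(-4)=64, phi_yy(-2)=-32, phi_yy(0)=64.
Saddle points occur where the two diagonal entries have opposite signs: (-3, -2), (0, -4), (0, 0). Count: 3.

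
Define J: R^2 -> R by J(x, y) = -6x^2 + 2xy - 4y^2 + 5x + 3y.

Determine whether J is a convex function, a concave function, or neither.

J is quadratic, so its Hessian is the constant matrix H = [[-12, 2], [2, -8]].
det(H) = 92, tr(H) = -20.
det(H) > 0 and tr(H) < 0, so H is negative definite everywhere: concave.

concave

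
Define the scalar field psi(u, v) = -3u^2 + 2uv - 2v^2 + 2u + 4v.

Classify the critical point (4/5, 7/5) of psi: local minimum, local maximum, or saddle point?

local maximum

The Hessian of psi is constant: H = [[-6, 2], [2, -4]].
det(H) = (-6)·(-4) − 2² = 20.
det(H) > 0 and tr(H) = -10 < 0, so H is negative definite and the point is a local maximum.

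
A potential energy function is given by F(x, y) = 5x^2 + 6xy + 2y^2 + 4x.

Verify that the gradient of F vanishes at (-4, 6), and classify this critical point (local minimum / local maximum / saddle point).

∇F = (10x + 6y + 4, 6x + 4y); substituting (-4, 6) gives ∇F = (0, 0), so (-4, 6) is indeed a critical point.
The Hessian of F is constant: H = [[10, 6], [6, 4]].
det(H) = 10·4 − 6² = 4.
det(H) > 0 and tr(H) = 14 > 0, so H is positive definite and the point is a local minimum.

local minimum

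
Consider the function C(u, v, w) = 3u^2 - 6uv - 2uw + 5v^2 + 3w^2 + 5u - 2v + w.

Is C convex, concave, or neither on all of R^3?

C is quadratic, so its Hessian is the constant matrix H = [[6, -6, -2], [-6, 10, 0], [-2, 0, 6]].
Leading principal minors: 6, 24, 104.
All positive ⇒ H ≻ 0 ⇒ convex.

convex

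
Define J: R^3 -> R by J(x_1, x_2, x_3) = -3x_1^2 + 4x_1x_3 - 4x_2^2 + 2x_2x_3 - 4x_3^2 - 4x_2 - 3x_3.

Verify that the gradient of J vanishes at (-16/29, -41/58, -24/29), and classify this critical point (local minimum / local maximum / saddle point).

∇J = (-6x_1 + 4x_3, -8x_2 + 2x_3 - 4, 4x_1 + 2x_2 - 8x_3 - 3); substituting (-16/29, -41/58, -24/29) gives ∇J = (0, 0, 0), so (-16/29, -41/58, -24/29) is indeed a critical point.
The Hessian is constant: H = [[-6, 0, 4], [0, -8, 2], [4, 2, -8]].
Leading principal minors: Δ₁ = -6, Δ₂ = 48, Δ₃ = -232.
The minors alternate sign starting negative (−, +, −), so H is negative definite: a local maximum.

local maximum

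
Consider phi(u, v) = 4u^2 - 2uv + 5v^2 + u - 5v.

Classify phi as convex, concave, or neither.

convex

phi is quadratic, so its Hessian is the constant matrix H = [[8, -2], [-2, 10]].
det(H) = 76, tr(H) = 18.
det(H) > 0 and tr(H) > 0, so H is positive definite everywhere: convex.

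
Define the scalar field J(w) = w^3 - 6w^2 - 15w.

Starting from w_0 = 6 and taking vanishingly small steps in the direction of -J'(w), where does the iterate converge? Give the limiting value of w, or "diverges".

J'(w) = 3(w - 5)(w + 1), so J'(6) = 21.
Gradient descent moves in the -J' direction, i.e. w is decreasing.
The nearest critical point in that direction is w = 5, where J'' = 18 > 0 (a local minimum). The iterate converges there.

5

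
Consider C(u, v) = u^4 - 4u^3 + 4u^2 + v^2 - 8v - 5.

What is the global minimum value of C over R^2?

-21

C(u,v) separates as P(u) + Q(v) − 5, so its minimum is min P + min Q − 5.
P'(u) = 4u(u - 2)(u - 1) vanishes at u ∈ {0, 1, 2}; Q'(v) = 2v - 8 vanishes at v ∈ {4}.
Local minima of P (where P''>0): P(0)=0, P(2)=0. Local minima of Q: Q(4)=-16.
So the global minimum of C is P(0) + Q(4) − 5 = 0 − 16 − 5 = -21, attained at (0, 4).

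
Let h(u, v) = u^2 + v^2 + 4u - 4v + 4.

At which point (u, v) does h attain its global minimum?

h(u,v) separates as P(u) + Q(v) + 4, so its minimum is min P + min Q + 4.
P'(u) = 2u + 4 vanishes at u ∈ {-2}; Q'(v) = 2v - 4 vanishes at v ∈ {2}.
Local minima of P (where P''>0): P(-2)=-4. Local minima of Q: Q(2)=-4.
So the global minimum of h is P(-2) + Q(2) + 4 = -4 − 4 + 4 = -4, attained at (-2, 2).

(-2, 2)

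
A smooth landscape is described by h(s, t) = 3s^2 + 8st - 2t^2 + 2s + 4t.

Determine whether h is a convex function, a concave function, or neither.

h is quadratic, so its Hessian is the constant matrix H = [[6, 8], [8, -4]].
det(H) = -88, tr(H) = 2.
det(H) < 0, so H is indefinite: neither convex nor concave.

neither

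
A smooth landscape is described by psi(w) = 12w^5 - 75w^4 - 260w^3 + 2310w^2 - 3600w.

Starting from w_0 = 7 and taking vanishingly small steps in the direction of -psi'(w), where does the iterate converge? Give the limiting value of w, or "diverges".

5

psi'(w) = 60(w - 5)(w - 3)(w - 1)(w + 4), so psi'(7) = 31680.
Gradient descent moves in the -psi' direction, i.e. w is decreasing.
The nearest critical point in that direction is w = 5, where psi'' = 4320 > 0 (a local minimum). The iterate converges there.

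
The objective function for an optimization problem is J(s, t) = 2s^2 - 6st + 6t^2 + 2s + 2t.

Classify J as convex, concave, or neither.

convex

J is quadratic, so its Hessian is the constant matrix H = [[4, -6], [-6, 12]].
det(H) = 12, tr(H) = 16.
det(H) > 0 and tr(H) > 0, so H is positive definite everywhere: convex.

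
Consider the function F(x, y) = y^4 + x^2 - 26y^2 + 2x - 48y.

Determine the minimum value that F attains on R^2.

-353

F(x,y) separates as P(x) + Q(y), so its minimum is min P + min Q.
P'(x) = 2x + 2 vanishes at x ∈ {-1}; Q'(y) = 4(y - 4)(y + 1)(y + 3) vanishes at y ∈ {-3, -1, 4}.
Local minima of P (where P''>0): P(-1)=-1. Local minima of Q: Q(-3)=-9, Q(4)=-352.
So the global minimum of F is P(-1) + Q(4) = -1 − 352 = -353, attained at (-1, 4).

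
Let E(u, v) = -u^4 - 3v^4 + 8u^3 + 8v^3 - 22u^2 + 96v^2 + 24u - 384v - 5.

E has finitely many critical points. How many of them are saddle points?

E separates as a function of u plus a function of v, so ∇E=0 decouples.
∂E/∂u = -4(u - 3)(u - 2)(u - 1) = 0 at u ∈ {1, 2, 3}; ∂E/∂v = -12(v - 4)(v - 2)(v + 4) = 0 at v ∈ {-4, 2, 4}.
The Hessian is diagonal: diag(E_uu, E_vv). Second derivatives: E_uu(1)=-8, E_uu(2)=4, E_uu(3)=-8; E_vv(-4)=-576, E_vv(2)=144, E_vv(4)=-192.
Saddle points occur where the two diagonal entries have opposite signs: (1, 2), (2, -4), (2, 4), (3, 2). Count: 4.

4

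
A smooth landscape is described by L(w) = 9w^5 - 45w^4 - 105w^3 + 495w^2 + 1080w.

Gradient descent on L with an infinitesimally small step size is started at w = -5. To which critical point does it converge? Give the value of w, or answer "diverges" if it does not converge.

L'(w) = 45(w - 4)(w - 3)(w + 1)(w + 2), so L'(-5) = 38880.
Gradient descent moves in the -L' direction, i.e. w is decreasing.
There is no critical point below w=-5, and L' keeps the same sign, so the iterate runs off to −∞.

diverges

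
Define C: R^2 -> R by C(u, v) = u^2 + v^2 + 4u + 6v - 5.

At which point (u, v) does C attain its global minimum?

C(u,v) separates as P(u) + Q(v) − 5, so its minimum is min P + min Q − 5.
P'(u) = 2u + 4 vanishes at u ∈ {-2}; Q'(v) = 2v + 6 vanishes at v ∈ {-3}.
Local minima of P (where P''>0): P(-2)=-4. Local minima of Q: Q(-3)=-9.
So the global minimum of C is P(-2) + Q(-3) − 5 = -4 − 9 − 5 = -18, attained at (-2, -3).

(-2, -3)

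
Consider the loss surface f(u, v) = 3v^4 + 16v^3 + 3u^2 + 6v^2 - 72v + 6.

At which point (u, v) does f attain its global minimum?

f(u,v) separates as P(u) + Q(v) + 6, so its minimum is min P + min Q + 6.
P'(u) = 6u vanishes at u ∈ {0}; Q'(v) = 12(v - 1)(v + 2)(v + 3) vanishes at v ∈ {-3, -2, 1}.
Local minima of P (where P''>0): P(0)=0. Local minima of Q: Q(-3)=81, Q(1)=-47.
So the global minimum of f is P(0) + Q(1) + 6 = 0 − 47 + 6 = -41, attained at (0, 1).

(0, 1)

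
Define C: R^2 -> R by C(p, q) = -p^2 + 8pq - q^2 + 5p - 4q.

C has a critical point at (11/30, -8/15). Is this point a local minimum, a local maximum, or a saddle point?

saddle point

The Hessian of C is constant: H = [[-2, 8], [8, -2]].
det(H) = (-2)·(-2) − 8² = -60.
Since det(H) < 0, H is indefinite and the critical point is a saddle point.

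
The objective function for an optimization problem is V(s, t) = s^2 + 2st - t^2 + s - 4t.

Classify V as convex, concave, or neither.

neither

V is quadratic, so its Hessian is the constant matrix H = [[2, 2], [2, -2]].
det(H) = -8, tr(H) = 0.
det(H) < 0, so H is indefinite: neither convex nor concave.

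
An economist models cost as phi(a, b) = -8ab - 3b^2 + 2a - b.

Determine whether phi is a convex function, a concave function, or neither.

phi is quadratic, so its Hessian is the constant matrix H = [[0, -8], [-8, -6]].
det(H) = -64, tr(H) = -6.
det(H) < 0, so H is indefinite: neither convex nor concave.

neither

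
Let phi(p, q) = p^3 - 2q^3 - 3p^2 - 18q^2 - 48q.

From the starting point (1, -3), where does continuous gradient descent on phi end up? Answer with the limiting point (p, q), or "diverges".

(2, -4)

phi is separable, so gradient descent decouples: p follows -∂phi/∂p, q follows -∂phi/∂q.
∂phi/∂p = 3p(p - 2); at p=1 this is -3, so p increases.
∂phi/∂q = -6(q + 2)(q + 4); at q=-3 this is 6, so q decreases.
p converges to its nearest critical value 2 (a local min of the p-part); q converges to -4. The iterate converges to (2, -4).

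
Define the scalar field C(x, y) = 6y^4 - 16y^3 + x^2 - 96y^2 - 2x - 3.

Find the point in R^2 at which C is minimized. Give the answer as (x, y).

C(x,y) separates as P(x) + Q(y) − 3, so its minimum is min P + min Q − 3.
P'(x) = 2x - 2 vanishes at x ∈ {1}; Q'(y) = 24y(y - 4)(y + 2) vanishes at y ∈ {-2, 0, 4}.
Local minima of P (where P''>0): P(1)=-1. Local minima of Q: Q(-2)=-160, Q(4)=-1024.
So the global minimum of C is P(1) + Q(4) − 3 = -1 − 1024 − 3 = -1028, attained at (1, 4).

(1, 4)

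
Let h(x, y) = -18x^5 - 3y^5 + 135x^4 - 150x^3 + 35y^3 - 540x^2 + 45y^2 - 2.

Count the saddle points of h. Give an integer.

h separates as a function of x plus a function of y, so ∇h=0 decouples.
∂h/∂x = -90x(x - 4)(x - 3)(x + 1) = 0 at x ∈ {-1, 0, 3, 4}; ∂h/∂y = -15y(y - 3)(y + 1)(y + 2) = 0 at y ∈ {-2, -1, 0, 3}.
The Hessian is diagonal: diag(h_xx, h_yy). Second derivatives: h_xx(-1)=1800, h_xx(0)=-1080, h_xx(3)=1080, h_xx(4)=-1800; h_yy(-2)=150, h_yy(-1)=-60, h_yy(0)=90, h_yy(3)=-900.
Saddle points occur where the two diagonal entries have opposite signs: (-1, -1), (-1, 3), (0, -2), (0, 0), (3, -1), (3, 3), (4, -2), (4, 0). Count: 8.

8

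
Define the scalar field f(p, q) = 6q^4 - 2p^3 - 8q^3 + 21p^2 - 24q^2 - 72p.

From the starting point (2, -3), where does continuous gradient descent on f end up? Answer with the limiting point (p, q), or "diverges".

f is separable, so gradient descent decouples: p follows -∂f/∂p, q follows -∂f/∂q.
∂f/∂p = -6(p - 4)(p - 3); at p=2 this is -12, so p increases.
∂f/∂q = 24q(q - 2)(q + 1); at q=-3 this is -720, so q increases.
p converges to its nearest critical value 3 (a local min of the p-part); q converges to -1. The iterate converges to (3, -1).

(3, -1)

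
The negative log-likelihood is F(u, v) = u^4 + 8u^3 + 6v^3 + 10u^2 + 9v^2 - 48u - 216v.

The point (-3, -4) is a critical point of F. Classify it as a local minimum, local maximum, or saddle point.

The mixed partial ∂²F/∂u∂v is 0, so the Hessian at any point is diag(F_uu, F_vv) = diag(4(3u^2 + 12u + 5), 18(2v + 1)).
At (-3, -4): H = diag(-16, -126).
Both eigenvalues are negative, so H is negative definite: a local maximum.

local maximum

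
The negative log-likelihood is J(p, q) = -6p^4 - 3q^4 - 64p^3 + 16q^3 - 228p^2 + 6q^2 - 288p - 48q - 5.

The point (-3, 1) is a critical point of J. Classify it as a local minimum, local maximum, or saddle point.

local minimum

The mixed partial ∂²J/∂p∂q is 0, so the Hessian at any point is diag(J_pp, J_qq) = diag(-24(3p^2 + 16p + 19), 12(-3q^2 + 8q + 1)).
At (-3, 1): H = diag(48, 72).
Both eigenvalues are positive, so H is positive definite: a local minimum.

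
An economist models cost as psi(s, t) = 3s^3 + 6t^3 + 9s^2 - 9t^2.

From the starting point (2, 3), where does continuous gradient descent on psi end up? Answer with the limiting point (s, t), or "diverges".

psi is separable, so gradient descent decouples: s follows -∂psi/∂s, t follows -∂psi/∂t.
∂psi/∂s = 9s(s + 2); at s=2 this is 72, so s decreases.
∂psi/∂t = 18t(t - 1); at t=3 this is 108, so t decreases.
s converges to its nearest critical value 0 (a local min of the s-part); t converges to 1. The iterate converges to (0, 1).

(0, 1)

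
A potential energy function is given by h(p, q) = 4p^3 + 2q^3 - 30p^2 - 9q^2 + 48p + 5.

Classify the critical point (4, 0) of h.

The mixed partial ∂²h/∂p∂q is 0, so the Hessian at any point is diag(h_pp, h_qq) = diag(12(2p - 5), 6(2q - 3)).
At (4, 0): H = diag(36, -18).
The eigenvalues have opposite signs, so H is indefinite: a saddle point.

saddle point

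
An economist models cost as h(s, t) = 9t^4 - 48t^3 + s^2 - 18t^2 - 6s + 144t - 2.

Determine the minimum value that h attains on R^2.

h(s,t) separates as P(s) + Q(t) − 2, so its minimum is min P + min Q − 2.
P'(s) = 2s - 6 vanishes at s ∈ {3}; Q'(t) = 36(t - 4)(t - 1)(t + 1) vanishes at t ∈ {-1, 1, 4}.
Local minima of P (where P''>0): P(3)=-9. Local minima of Q: Q(-1)=-105, Q(4)=-480.
So the global minimum of h is P(3) + Q(4) − 2 = -9 − 480 − 2 = -491, attained at (3, 4).

-491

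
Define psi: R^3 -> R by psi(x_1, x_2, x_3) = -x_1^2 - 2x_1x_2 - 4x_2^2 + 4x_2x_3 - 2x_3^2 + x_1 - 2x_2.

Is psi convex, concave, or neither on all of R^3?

concave

psi is quadratic, so its Hessian is the constant matrix H = [[-2, -2, 0], [-2, -8, 4], [0, 4, -4]].
Leading principal minors: -2, 12, -16.
Signs alternate −, +, − ⇒ H ≺ 0 ⇒ concave.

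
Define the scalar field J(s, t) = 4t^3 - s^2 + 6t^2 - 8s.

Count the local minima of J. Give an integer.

J separates as a function of s plus a function of t, so ∇J=0 decouples.
∂J/∂s = -2(s + 4) = 0 at s ∈ {-4}; ∂J/∂t = 12t(t + 1) = 0 at t ∈ {-1, 0}.
The Hessian is diagonal: diag(J_ss, J_tt). Second derivatives: J_ss(-4)=-2; J_tt(-1)=-12, J_tt(0)=12.
Local minima occur where both diagonal entries positive: none. Count: 0.

0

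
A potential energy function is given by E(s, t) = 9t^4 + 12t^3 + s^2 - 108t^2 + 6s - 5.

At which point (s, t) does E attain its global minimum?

(-3, -3)

E(s,t) separates as P(s) + Q(t) − 5, so its minimum is min P + min Q − 5.
P'(s) = 2s + 6 vanishes at s ∈ {-3}; Q'(t) = 36t(t - 2)(t + 3) vanishes at t ∈ {-3, 0, 2}.
Local minima of P (where P''>0): P(-3)=-9. Local minima of Q: Q(-3)=-567, Q(2)=-192.
So the global minimum of E is P(-3) + Q(-3) − 5 = -9 − 567 − 5 = -581, attained at (-3, -3).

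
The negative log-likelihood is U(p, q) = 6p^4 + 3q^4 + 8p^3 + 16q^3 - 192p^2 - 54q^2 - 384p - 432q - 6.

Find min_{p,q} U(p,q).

U(p,q) separates as A(p) + B(q) − 6, so its minimum is min A + min B − 6.
A'(p) = 24(p - 4)(p + 1)(p + 4) vanishes at p ∈ {-4, -1, 4}; B'(q) = 12(q - 3)(q + 3)(q + 4) vanishes at q ∈ {-4, -3, 3}.
Local minima of A (where A''>0): A(-4)=-512, A(4)=-2560. Local minima of B: B(-4)=608, B(3)=-1107.
So the global minimum of U is A(4) + B(3) − 6 = -2560 − 1107 − 6 = -3673, attained at (4, 3).

-3673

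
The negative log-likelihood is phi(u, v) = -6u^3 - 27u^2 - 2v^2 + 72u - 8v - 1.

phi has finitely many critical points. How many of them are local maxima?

phi separates as a function of u plus a function of v, so ∇phi=0 decouples.
∂phi/∂u = -18(u - 1)(u + 4) = 0 at u ∈ {-4, 1}; ∂phi/∂v = -4(v + 2) = 0 at v ∈ {-2}.
The Hessian is diagonal: diag(phi_uu, phi_vv). Second derivatives: phi_uu(-4)=90, phi_uu(1)=-90; phi_vv(-2)=-4.
Local maxima occur where both diagonal entries negative: (1, -2). Count: 1.

1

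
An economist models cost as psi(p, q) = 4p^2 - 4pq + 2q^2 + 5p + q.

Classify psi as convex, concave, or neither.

psi is quadratic, so its Hessian is the constant matrix H = [[8, -4], [-4, 4]].
det(H) = 16, tr(H) = 12.
det(H) > 0 and tr(H) > 0, so H is positive definite everywhere: convex.

convex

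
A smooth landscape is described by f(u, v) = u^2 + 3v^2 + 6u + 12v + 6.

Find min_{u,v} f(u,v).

-15

f(u,v) separates as P(u) + Q(v) + 6, so its minimum is min P + min Q + 6.
P'(u) = 2u + 6 vanishes at u ∈ {-3}; Q'(v) = 6v + 12 vanishes at v ∈ {-2}.
Local minima of P (where P''>0): P(-3)=-9. Local minima of Q: Q(-2)=-12.
So the global minimum of f is P(-3) + Q(-2) + 6 = -9 − 12 + 6 = -15, attained at (-3, -2).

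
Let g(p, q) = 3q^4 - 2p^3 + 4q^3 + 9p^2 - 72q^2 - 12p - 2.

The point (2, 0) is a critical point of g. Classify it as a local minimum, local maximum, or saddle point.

The mixed partial ∂²g/∂p∂q is 0, so the Hessian at any point is diag(g_pp, g_qq) = diag(6(-2p + 3), 12(3q^2 + 2q - 12)).
At (2, 0): H = diag(-6, -144).
Both eigenvalues are negative, so H is negative definite: a local maximum.

local maximum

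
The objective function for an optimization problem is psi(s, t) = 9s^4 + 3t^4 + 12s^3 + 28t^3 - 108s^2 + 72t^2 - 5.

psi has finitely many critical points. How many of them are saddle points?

psi separates as a function of s plus a function of t, so ∇psi=0 decouples.
∂psi/∂s = 36s(s - 2)(s + 3) = 0 at s ∈ {-3, 0, 2}; ∂psi/∂t = 12t(t + 3)(t + 4) = 0 at t ∈ {-4, -3, 0}.
The Hessian is diagonal: diag(psi_ss, psi_tt). Second derivatives: psi_ss(-3)=540, psi_ss(0)=-216, psi_ss(2)=360; psi_tt(-4)=48, psi_tt(-3)=-36, psi_tt(0)=144.
Saddle points occur where the two diagonal entries have opposite signs: (-3, -3), (0, -4), (0, 0), (2, -3). Count: 4.

4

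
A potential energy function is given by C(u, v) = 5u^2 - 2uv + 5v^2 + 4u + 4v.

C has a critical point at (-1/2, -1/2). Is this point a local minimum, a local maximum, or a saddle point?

The Hessian of C is constant: H = [[10, -2], [-2, 10]].
det(H) = 10·10 − (-2)² = 96.
det(H) > 0 and tr(H) = 20 > 0, so H is positive definite and the point is a local minimum.

local minimum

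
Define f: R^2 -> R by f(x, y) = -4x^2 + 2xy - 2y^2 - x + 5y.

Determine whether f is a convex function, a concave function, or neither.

f is quadratic, so its Hessian is the constant matrix H = [[-8, 2], [2, -4]].
det(H) = 28, tr(H) = -12.
det(H) > 0 and tr(H) < 0, so H is negative definite everywhere: concave.

concave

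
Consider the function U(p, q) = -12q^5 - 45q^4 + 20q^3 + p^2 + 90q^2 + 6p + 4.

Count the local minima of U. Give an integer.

U separates as a function of p plus a function of q, so ∇U=0 decouples.
∂U/∂p = 2(p + 3) = 0 at p ∈ {-3}; ∂U/∂q = -60q(q - 1)(q + 1)(q + 3) = 0 at q ∈ {-3, -1, 0, 1}.
The Hessian is diagonal: diag(U_pp, U_qq). Second derivatives: U_pp(-3)=2; U_qq(-3)=1440, U_qq(-1)=-240, U_qq(0)=180, U_qq(1)=-480.
Local minima occur where both diagonal entries positive: (-3, -3), (-3, 0). Count: 2.

2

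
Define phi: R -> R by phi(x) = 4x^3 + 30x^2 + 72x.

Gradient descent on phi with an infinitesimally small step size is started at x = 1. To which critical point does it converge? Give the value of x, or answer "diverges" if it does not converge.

-2

phi'(x) = 12(x + 2)(x + 3), so phi'(1) = 144.
Gradient descent moves in the -phi' direction, i.e. x is decreasing.
The nearest critical point in that direction is x = -2, where phi'' = 12 > 0 (a local minimum). The iterate converges there.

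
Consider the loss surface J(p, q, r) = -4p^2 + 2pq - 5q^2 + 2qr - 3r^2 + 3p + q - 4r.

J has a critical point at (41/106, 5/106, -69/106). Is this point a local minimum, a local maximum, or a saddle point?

local maximum

The Hessian is constant: H = [[-8, 2, 0], [2, -10, 2], [0, 2, -6]].
Leading principal minors: Δ₁ = -8, Δ₂ = 76, Δ₃ = -424.
The minors alternate sign starting negative (−, +, −), so H is negative definite: a local maximum.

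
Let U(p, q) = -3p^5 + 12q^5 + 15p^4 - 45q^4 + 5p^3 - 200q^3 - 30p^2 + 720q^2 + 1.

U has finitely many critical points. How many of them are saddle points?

U separates as a function of p plus a function of q, so ∇U=0 decouples.
∂U/∂p = -15p(p - 4)(p - 1)(p + 1) = 0 at p ∈ {-1, 0, 1, 4}; ∂U/∂q = 60q(q - 4)(q - 2)(q + 3) = 0 at q ∈ {-3, 0, 2, 4}.
The Hessian is diagonal: diag(U_pp, U_qq). Second derivatives: U_pp(-1)=150, U_pp(0)=-60, U_pp(1)=90, U_pp(4)=-900; U_qq(-3)=-6300, U_qq(0)=1440, U_qq(2)=-1200, U_qq(4)=3360.
Saddle points occur where the two diagonal entries have opposite signs: (-1, -3), (-1, 2), (0, 0), (0, 4), (1, -3), (1, 2), (4, 0), (4, 4). Count: 8.

8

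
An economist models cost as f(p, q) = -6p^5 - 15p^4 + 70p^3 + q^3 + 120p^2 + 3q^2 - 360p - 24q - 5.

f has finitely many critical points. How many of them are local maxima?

f separates as a function of p plus a function of q, so ∇f=0 decouples.
∂f/∂p = -30(p - 2)(p - 1)(p + 2)(p + 3) = 0 at p ∈ {-3, -2, 1, 2}; ∂f/∂q = 3(q - 2)(q + 4) = 0 at q ∈ {-4, 2}.
The Hessian is diagonal: diag(f_pp, f_qq). Second derivatives: f_pp(-3)=600, f_pp(-2)=-360, f_pp(1)=360, f_pp(2)=-600; f_qq(-4)=-18, f_qq(2)=18.
Local maxima occur where both diagonal entries negative: (-2, -4), (2, -4). Count: 2.

2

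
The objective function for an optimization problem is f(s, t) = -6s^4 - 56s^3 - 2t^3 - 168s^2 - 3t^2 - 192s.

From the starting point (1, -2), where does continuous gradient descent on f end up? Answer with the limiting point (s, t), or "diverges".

diverges

f is separable, so gradient descent decouples: s follows -∂f/∂s, t follows -∂f/∂t.
∂f/∂s = -24(s + 1)(s + 2)(s + 4); at s=1 this is -720, so s increases.
∂f/∂t = -6t(t + 1); at t=-2 this is -12, so t increases.
The s-coordinate has no critical point in that direction and runs off to infinity.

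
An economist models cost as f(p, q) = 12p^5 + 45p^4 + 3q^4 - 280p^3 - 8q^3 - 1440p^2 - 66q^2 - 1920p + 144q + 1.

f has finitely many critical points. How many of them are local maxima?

2

f separates as a function of p plus a function of q, so ∇f=0 decouples.
∂f/∂p = 60(p - 4)(p + 1)(p + 2)(p + 4) = 0 at p ∈ {-4, -2, -1, 4}; ∂f/∂q = 12(q - 4)(q - 1)(q + 3) = 0 at q ∈ {-3, 1, 4}.
The Hessian is diagonal: diag(f_pp, f_qq). Second derivatives: f_pp(-4)=-2880, f_pp(-2)=720, f_pp(-1)=-900, f_pp(4)=14400; f_qq(-3)=336, f_qq(1)=-144, f_qq(4)=252.
Local maxima occur where both diagonal entries negative: (-4, 1), (-1, 1). Count: 2.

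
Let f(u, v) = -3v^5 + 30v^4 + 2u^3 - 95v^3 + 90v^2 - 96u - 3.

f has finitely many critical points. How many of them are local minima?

f separates as a function of u plus a function of v, so ∇f=0 decouples.
∂f/∂u = 6(u - 4)(u + 4) = 0 at u ∈ {-4, 4}; ∂f/∂v = -15v(v - 4)(v - 3)(v - 1) = 0 at v ∈ {0, 1, 3, 4}.
The Hessian is diagonal: diag(f_uu, f_vv). Second derivatives: f_uu(-4)=-48, f_uu(4)=48; f_vv(0)=180, f_vv(1)=-90, f_vv(3)=90, f_vv(4)=-180.
Local minima occur where both diagonal entries positive: (4, 0), (4, 3). Count: 2.

2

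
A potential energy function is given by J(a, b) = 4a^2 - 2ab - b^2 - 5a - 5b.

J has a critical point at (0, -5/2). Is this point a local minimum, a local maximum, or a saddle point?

saddle point

The Hessian of J is constant: H = [[8, -2], [-2, -2]].
det(H) = 8·(-2) − (-2)² = -20.
Since det(H) < 0, H is indefinite and the critical point is a saddle point.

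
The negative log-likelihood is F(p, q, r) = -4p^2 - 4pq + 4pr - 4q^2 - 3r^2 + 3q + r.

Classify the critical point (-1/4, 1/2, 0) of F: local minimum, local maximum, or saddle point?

The Hessian is constant: H = [[-8, -4, 4], [-4, -8, 0], [4, 0, -6]].
Leading principal minors: Δ₁ = -8, Δ₂ = 48, Δ₃ = -160.
The minors alternate sign starting negative (−, +, −), so H is negative definite: a local maximum.

local maximum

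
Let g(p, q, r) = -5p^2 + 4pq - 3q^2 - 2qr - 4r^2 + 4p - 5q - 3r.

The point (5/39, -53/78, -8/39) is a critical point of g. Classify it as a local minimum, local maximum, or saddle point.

The Hessian is constant: H = [[-10, 4, 0], [4, -6, -2], [0, -2, -8]].
Leading principal minors: Δ₁ = -10, Δ₂ = 44, Δ₃ = -312.
The minors alternate sign starting negative (−, +, −), so H is negative definite: a local maximum.

local maximum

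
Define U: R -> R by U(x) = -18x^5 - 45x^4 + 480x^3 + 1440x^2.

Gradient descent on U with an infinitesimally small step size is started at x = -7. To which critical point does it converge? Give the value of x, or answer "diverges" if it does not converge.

-4

U'(x) = -90x(x - 4)(x + 2)(x + 4), so U'(-7) = -103950.
Gradient descent moves in the -U' direction, i.e. x is increasing.
The nearest critical point in that direction is x = -4, where U'' = 5760 > 0 (a local minimum). The iterate converges there.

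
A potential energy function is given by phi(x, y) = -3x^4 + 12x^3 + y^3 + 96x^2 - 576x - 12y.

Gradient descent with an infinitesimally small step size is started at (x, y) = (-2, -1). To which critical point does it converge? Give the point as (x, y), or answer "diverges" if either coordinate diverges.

(3, 2)

phi is separable, so gradient descent decouples: x follows -∂phi/∂x, y follows -∂phi/∂y.
∂phi/∂x = -12(x - 4)(x - 3)(x + 4); at x=-2 this is -720, so x increases.
∂phi/∂y = 3(y - 2)(y + 2); at y=-1 this is -9, so y increases.
x converges to its nearest critical value 3 (a local min of the x-part); y converges to 2. The iterate converges to (3, 2).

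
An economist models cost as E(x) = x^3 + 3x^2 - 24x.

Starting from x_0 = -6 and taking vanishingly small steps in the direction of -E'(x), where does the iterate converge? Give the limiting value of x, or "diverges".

E'(x) = 3(x - 2)(x + 4), so E'(-6) = 48.
Gradient descent moves in the -E' direction, i.e. x is decreasing.
There is no critical point below x=-6, and E' keeps the same sign, so the iterate runs off to −∞.

diverges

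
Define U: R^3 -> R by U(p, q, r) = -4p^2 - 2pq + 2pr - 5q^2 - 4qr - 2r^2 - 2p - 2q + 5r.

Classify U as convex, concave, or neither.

U is quadratic, so its Hessian is the constant matrix H = [[-8, -2, 2], [-2, -10, -4], [2, -4, -4]].
Leading principal minors: -8, 76, -104.
Signs alternate −, +, − ⇒ H ≺ 0 ⇒ concave.

concave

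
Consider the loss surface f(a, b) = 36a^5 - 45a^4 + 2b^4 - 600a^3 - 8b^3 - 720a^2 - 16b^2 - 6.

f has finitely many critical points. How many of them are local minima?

4

f separates as a function of a plus a function of b, so ∇f=0 decouples.
∂f/∂a = 180a(a - 4)(a + 1)(a + 2) = 0 at a ∈ {-2, -1, 0, 4}; ∂f/∂b = 8b(b - 4)(b + 1) = 0 at b ∈ {-1, 0, 4}.
The Hessian is diagonal: diag(f_aa, f_bb). Second derivatives: f_aa(-2)=-2160, f_aa(-1)=900, f_aa(0)=-1440, f_aa(4)=21600; f_bb(-1)=40, f_bb(0)=-32, f_bb(4)=160.
Local minima occur where both diagonal entries positive: (-1, -1), (-1, 4), (4, -1), (4, 4). Count: 4.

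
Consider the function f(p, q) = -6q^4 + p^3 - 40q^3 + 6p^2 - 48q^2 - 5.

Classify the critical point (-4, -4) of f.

local maximum

The mixed partial ∂²f/∂p∂q is 0, so the Hessian at any point is diag(f_pp, f_qq) = diag(6(p + 2), -24(3q^2 + 10q + 4)).
At (-4, -4): H = diag(-12, -288).
Both eigenvalues are negative, so H is negative definite: a local maximum.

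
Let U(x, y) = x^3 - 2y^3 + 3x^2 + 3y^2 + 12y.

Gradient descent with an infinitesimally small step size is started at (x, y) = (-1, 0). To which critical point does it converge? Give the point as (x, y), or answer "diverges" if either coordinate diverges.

(0, -1)

U is separable, so gradient descent decouples: x follows -∂U/∂x, y follows -∂U/∂y.
∂U/∂x = 3x(x + 2); at x=-1 this is -3, so x increases.
∂U/∂y = -6(y - 2)(y + 1); at y=0 this is 12, so y decreases.
x converges to its nearest critical value 0 (a local min of the x-part); y converges to -1. The iterate converges to (0, -1).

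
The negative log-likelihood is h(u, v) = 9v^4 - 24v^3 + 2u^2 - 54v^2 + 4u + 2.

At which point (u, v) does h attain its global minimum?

(-1, 3)

h(u,v) separates as P(u) + Q(v) + 2, so its minimum is min P + min Q + 2.
P'(u) = 4u + 4 vanishes at u ∈ {-1}; Q'(v) = 36v(v - 3)(v + 1) vanishes at v ∈ {-1, 0, 3}.
Local minima of P (where P''>0): P(-1)=-2. Local minima of Q: Q(-1)=-21, Q(3)=-405.
So the global minimum of h is P(-1) + Q(3) + 2 = -2 − 405 + 2 = -405, attained at (-1, 3).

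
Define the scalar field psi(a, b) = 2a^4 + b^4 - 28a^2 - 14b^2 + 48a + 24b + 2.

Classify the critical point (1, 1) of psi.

The mixed partial ∂²psi/∂a∂b is 0, so the Hessian at any point is diag(psi_aa, psi_bb) = diag(8(3a^2 - 7), 4(3b^2 - 7)).
At (1, 1): H = diag(-32, -16).
Both eigenvalues are negative, so H is negative definite: a local maximum.

local maximum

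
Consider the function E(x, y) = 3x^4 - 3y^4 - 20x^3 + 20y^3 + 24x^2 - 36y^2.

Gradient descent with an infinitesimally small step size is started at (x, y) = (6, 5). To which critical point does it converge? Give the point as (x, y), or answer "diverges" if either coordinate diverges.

E is separable, so gradient descent decouples: x follows -∂E/∂x, y follows -∂E/∂y.
∂E/∂x = 12x(x - 4)(x - 1); at x=6 this is 720, so x decreases.
∂E/∂y = -12y(y - 3)(y - 2); at y=5 this is -360, so y increases.
The y-coordinate has no critical point in that direction and runs off to infinity.

diverges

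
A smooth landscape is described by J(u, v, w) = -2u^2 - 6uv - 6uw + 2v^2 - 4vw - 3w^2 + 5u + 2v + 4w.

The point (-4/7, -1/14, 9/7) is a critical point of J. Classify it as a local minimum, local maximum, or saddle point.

saddle point

The Hessian is constant: H = [[-4, -6, -6], [-6, 4, -4], [-6, -4, -6]].
Leading principal minors: Δ₁ = -4, Δ₂ = -52, Δ₃ = -56.
The minors fit neither the all-positive nor the alternating-sign pattern, so H is indefinite: a saddle point.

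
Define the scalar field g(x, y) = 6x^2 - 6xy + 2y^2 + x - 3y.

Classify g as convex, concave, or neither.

convex

g is quadratic, so its Hessian is the constant matrix H = [[12, -6], [-6, 4]].
det(H) = 12, tr(H) = 16.
det(H) > 0 and tr(H) > 0, so H is positive definite everywhere: convex.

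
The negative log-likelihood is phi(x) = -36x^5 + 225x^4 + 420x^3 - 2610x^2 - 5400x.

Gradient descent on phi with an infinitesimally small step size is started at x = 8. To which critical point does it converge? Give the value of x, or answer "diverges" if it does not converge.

phi'(x) = -180(x - 5)(x - 3)(x + 1)(x + 2), so phi'(8) = -243000.
Gradient descent moves in the -phi' direction, i.e. x is increasing.
There is no critical point above x=8, and phi' keeps the same sign, so the iterate runs off to +∞.

diverges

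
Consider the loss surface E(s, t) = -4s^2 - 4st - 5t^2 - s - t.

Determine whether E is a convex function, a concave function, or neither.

E is quadratic, so its Hessian is the constant matrix H = [[-8, -4], [-4, -10]].
det(H) = 64, tr(H) = -18.
det(H) > 0 and tr(H) < 0, so H is negative definite everywhere: concave.

concave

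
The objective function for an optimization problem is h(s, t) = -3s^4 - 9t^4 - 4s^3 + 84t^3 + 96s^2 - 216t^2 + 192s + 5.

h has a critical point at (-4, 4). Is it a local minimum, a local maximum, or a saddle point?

The mixed partial ∂²h/∂s∂t is 0, so the Hessian at any point is diag(h_ss, h_tt) = diag(12(-3s^2 - 2s + 16), 36(-3t^2 + 14t - 12)).
At (-4, 4): H = diag(-288, -144).
Both eigenvalues are negative, so H is negative definite: a local maximum.

local maximum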